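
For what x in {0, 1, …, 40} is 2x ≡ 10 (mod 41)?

The inverse of 2 mod 41 is 21 (since 2·21 = 42 ≡ 1).
Multiplying both sides by 21: x ≡ 21·10 = 210 ≡ 5 (mod 41).

5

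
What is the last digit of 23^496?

1

Powers of 3 mod 10 repeat with period 4: 3, 9, 7, 1.
496 leaves remainder 0 on division by 4, so 23^496 ends in 1.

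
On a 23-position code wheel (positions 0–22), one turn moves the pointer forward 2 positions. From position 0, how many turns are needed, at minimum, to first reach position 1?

12

2·12 = 24 = 1·23 + 1, so 2⁻¹ ≡ 12 (mod 23).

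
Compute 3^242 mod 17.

9

By repeated squaring mod 17: 3^1≡3, 3^2≡9, 3^4≡13, 3^8≡16, 3^16≡1, 3^32≡1, 3^64≡1, 3^128≡1.
242 = 2 + 16 + 32 + 64 + 128, so 3^242 ≡ 9·1·1·1·1 ≡ 9 (mod 17).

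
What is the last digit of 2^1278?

4

Powers of 2 mod 10 repeat with period 4: 2, 4, 8, 6.
1278 mod 4 = 2, so the last digit matches 2^2 = 4.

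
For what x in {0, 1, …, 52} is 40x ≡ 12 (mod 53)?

The inverse of 40 mod 53 is 4 (since 40·4 = 160 ≡ 1).
Multiplying both sides by 4: x ≡ 4·12 = 48 ≡ 48 (mod 53).
Check: 40·48 = 1920 = 36·53 + 12.

48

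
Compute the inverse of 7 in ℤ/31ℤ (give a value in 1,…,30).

9

31 = 4·7 + 3
7 = 2·3 + 1
3 = 3·1 + 0
Back-substituting gives 7·9 ≡ 1 (mod 31).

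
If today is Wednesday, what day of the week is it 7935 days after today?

Dividing 7935 by 7 gives quotient 1133 and remainder 4.
Wednesday + 4 days → Sunday.

Sunday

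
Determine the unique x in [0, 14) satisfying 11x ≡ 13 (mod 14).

The inverse of 11 mod 14 is 9 (since 11·9 = 99 ≡ 1).
So x ≡ 9·13 = 117 ≡ 5 (mod 14).
Check: 11·5 = 55 = 3·14 + 13.

5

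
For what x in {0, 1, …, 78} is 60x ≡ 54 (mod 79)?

72

60⁻¹ ≡ 54 (mod 79) because 60·54 = 3240 = 41·79 + 1.
So x ≡ 54·54 = 2916 ≡ 72 (mod 79).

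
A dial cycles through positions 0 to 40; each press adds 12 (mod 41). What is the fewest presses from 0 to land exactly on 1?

12·24 = 288 = 7·41 + 1, so 12⁻¹ ≡ 24 (mod 41).

24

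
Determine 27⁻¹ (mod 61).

52

27·52 = 1404 = 23·61 + 1, so 27⁻¹ ≡ 52 (mod 61).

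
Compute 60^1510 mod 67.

36

Square-and-reduce mod 67: 60^1≡60, 60^2≡49, 60^4≡56, 60^8≡54, 60^16≡35, 60^32≡19, 60^64≡26, 60^128≡6, 60^256≡36, 60^512≡23, 60^1024≡60.
Since 1510 = 2 + 4 + 32 + 64 + 128 + 256 + 1024 in binary, 60^1510 ≡ 49·56·19·26·6·36·60 ≡ 36 (mod 67).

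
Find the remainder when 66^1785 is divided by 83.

Successive squares of 66 mod 83: 66^1≡66, 66^2≡40, 66^4≡23, 66^8≡31, 66^16≡48, 66^32≡63, 66^64≡68, 66^128≡59, 66^256≡78, 66^512≡25, 66^1024≡44.
Since 1785 = 1 + 8 + 16 + 32 + 64 + 128 + 512 + 1024 in binary, 66^1785 ≡ 66·31·48·63·68·59·25·44 ≡ 79 (mod 83).

79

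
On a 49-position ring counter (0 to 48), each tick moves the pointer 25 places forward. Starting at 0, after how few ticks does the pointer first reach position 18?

The inverse of 25 mod 49 is 2 (since 25·2 = 50 ≡ 1).
Multiplying both sides by 2: x ≡ 2·18 = 36 ≡ 36 (mod 49).

36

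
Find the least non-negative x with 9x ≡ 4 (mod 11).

9⁻¹ ≡ 5 (mod 11) because 9·5 = 45 = 4·11 + 1.
So x ≡ 5·4 = 20 ≡ 9 (mod 11).

9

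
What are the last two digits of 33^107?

77

Successive squares of 33 mod 100: 33^1≡33, 33^2≡89, 33^4≡21, 33^8≡41, 33^16≡81, 33^32≡61, 33^64≡21.
Since 107 = 1 + 2 + 8 + 32 + 64 in binary, 33^107 ≡ 33·89·41·61·21 ≡ 77 (mod 100).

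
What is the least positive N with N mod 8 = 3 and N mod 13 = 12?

51

x ≡ 3 (mod 8) gives x ∈ {3, 11, 19, 27, 35, 43, 51}.
The first of these with x mod 13 = 12 is 51.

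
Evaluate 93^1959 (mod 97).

64

By repeated squaring mod 97: 93^1≡93, 93^2≡16, 93^4≡62, 93^8≡61, 93^16≡35, 93^32≡61, 93^64≡35, 93^128≡61, 93^256≡35, 93^512≡61, 93^1024≡35.
Since 1959 = 1 + 2 + 4 + 32 + 128 + 256 + 512 + 1024 in binary, 93^1959 ≡ 93·16·62·61·61·35·61·35 ≡ 64 (mod 97).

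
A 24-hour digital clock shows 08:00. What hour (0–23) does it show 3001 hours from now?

3001 mod 24 = 1 (since 125·24 = 3000).
(8 + 1) mod 24 = 9.

9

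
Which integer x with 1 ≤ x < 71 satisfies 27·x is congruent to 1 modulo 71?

50

27·50 = 1350 = 19·71 + 1, so 27⁻¹ ≡ 50 (mod 71).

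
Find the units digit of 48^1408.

Powers of 8 mod 10 repeat with period 4: 8, 4, 2, 6.
1408 mod 4 = 0, so the last digit matches 8^4 = 6.

6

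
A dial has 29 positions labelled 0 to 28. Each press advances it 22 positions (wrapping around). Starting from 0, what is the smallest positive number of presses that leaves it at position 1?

29 = 1·22 + 7
22 = 3·7 + 1
7 = 7·1 + 0
Back-substituting gives 22·4 ≡ 1 (mod 29).

4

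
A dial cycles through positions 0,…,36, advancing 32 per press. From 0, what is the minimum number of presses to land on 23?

25

32⁻¹ ≡ 22 (mod 37) because 32·22 = 704 = 19·37 + 1.
So x ≡ 22·23 = 506 ≡ 25 (mod 37).
Check: 32·25 = 800 = 21·37 + 23.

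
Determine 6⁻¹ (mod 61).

51

6·51 = 306 = 5·61 + 1, so 6⁻¹ ≡ 51 (mod 61).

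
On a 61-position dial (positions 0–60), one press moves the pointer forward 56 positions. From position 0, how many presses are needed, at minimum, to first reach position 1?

61 = 1·56 + 5
56 = 11·5 + 1
5 = 5·1 + 0
Back-substituting gives 56·12 ≡ 1 (mod 61).

12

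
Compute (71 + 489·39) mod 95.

489·39 = 19071.
19071 mod 95 = 71 (since 200·95 = 19000).
(71 + 71) mod 95 = 47.

47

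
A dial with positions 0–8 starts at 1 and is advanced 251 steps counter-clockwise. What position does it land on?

251 mod 9 = 8 (since 27·9 = 243).
(1 − 8) mod 9 = 2.

2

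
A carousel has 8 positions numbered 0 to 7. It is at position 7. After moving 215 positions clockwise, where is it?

6

215 = 26·8 + 7, so 215 mod 8 = 7.
(7 + 7) mod 8 = 6.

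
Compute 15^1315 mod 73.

By repeated squaring mod 73: 15^1≡15, 15^2≡6, 15^4≡36, 15^8≡55, 15^16≡32, 15^32≡2, 15^64≡4, 15^128≡16, 15^256≡37, 15^512≡55, 15^1024≡32.
1315 = 1 + 2 + 32 + 256 + 1024, so 15^1315 ≡ 15·6·2·37·32 ≡ 33 (mod 73).

33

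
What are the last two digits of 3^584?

Successive squares of 3 mod 100: 3^1≡3, 3^2≡9, 3^4≡81, 3^8≡61, 3^16≡21, 3^32≡41, 3^64≡81, 3^128≡61, 3^256≡21, 3^512≡41.
584 = 8 + 64 + 512, so 3^584 ≡ 61·81·41 ≡ 81 (mod 100).

81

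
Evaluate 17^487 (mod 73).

52

Square-and-reduce mod 73: 17^1≡17, 17^2≡70, 17^4≡9, 17^8≡8, 17^16≡64, 17^32≡8, 17^64≡64, 17^128≡8, 17^256≡64.
Since 487 = 1 + 2 + 4 + 32 + 64 + 128 + 256 in binary, 17^487 ≡ 17·70·9·8·64·8·64 ≡ 52 (mod 73).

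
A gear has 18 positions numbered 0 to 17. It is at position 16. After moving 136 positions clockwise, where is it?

136 − 7·18 = 10, so 136 ≡ 10 (mod 18).
(16 + 10) mod 18 = 8.

8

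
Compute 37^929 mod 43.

By repeated squaring mod 43: 37^1≡37, 37^2≡36, 37^4≡6, 37^8≡36, 37^16≡6, 37^32≡36, 37^64≡6, 37^128≡36, 37^256≡6, 37^512≡36.
929 = 1 + 32 + 128 + 256 + 512, so 37^929 ≡ 37·36·36·6·36 ≡ 7 (mod 43).

7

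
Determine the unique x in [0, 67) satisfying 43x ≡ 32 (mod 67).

43⁻¹ ≡ 53 (mod 67) because 43·53 = 2279 = 34·67 + 1.
Multiplying both sides by 53: x ≡ 53·32 = 1696 ≡ 21 (mod 67).

21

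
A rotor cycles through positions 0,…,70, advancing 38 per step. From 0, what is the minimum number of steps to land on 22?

23

The inverse of 38 mod 71 is 43 (since 38·43 = 1634 ≡ 1).
So x ≡ 43·22 = 946 ≡ 23 (mod 71).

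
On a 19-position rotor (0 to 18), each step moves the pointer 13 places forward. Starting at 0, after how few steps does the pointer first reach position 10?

13⁻¹ ≡ 3 (mod 19) because 13·3 = 39 = 2·19 + 1.
So x ≡ 3·10 = 30 ≡ 11 (mod 19).
Check: 13·11 = 143 = 7·19 + 10.

11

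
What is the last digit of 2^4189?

2

Last digits of 2^n: 2, 4, 8, 6 (period 4).
4189 mod 4 = 1, so the last digit matches 2^1 = 2.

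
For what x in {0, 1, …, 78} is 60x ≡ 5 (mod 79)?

33

The inverse of 60 mod 79 is 54 (since 60·54 = 3240 ≡ 1).
So x ≡ 54·5 = 270 ≡ 33 (mod 79).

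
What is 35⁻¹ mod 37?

35·18 = 630 = 17·37 + 1, so 35⁻¹ ≡ 18 (mod 37).

18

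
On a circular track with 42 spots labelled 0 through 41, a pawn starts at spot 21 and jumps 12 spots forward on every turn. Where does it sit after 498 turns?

33

498·12 = 5976.
5976 mod 42 = 12 (since 142·42 = 5964).
(21 + 12) mod 42 = 33.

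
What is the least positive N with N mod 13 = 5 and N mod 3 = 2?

5

Since 3·9 ≡ 1 (mod 13), take x = 2 + 3·((5−2)·9 mod 13) = 2 + 3·1 = 5.
Check: 5 mod 13 = 5, 5 mod 3 = 2.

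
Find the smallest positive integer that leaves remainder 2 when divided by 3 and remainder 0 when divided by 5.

x ≡ 2 (mod 3) gives x ∈ {2, 5}.
The first of these with x mod 5 = 0 is 5.

5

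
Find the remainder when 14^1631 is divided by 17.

By repeated squaring mod 17: 14^1≡14, 14^2≡9, 14^4≡13, 14^8≡16, 14^16≡1, 14^32≡1, 14^64≡1, 14^128≡1, 14^256≡1, 14^512≡1, 14^1024≡1.
Since 1631 = 1 + 2 + 4 + 8 + 16 + 64 + 512 + 1024 in binary, 14^1631 ≡ 14·9·13·16·1·1·1·1 ≡ 11 (mod 17).

11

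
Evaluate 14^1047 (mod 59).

30

Successive squares of 14 mod 59: 14^1≡14, 14^2≡19, 14^4≡7, 14^8≡49, 14^16≡41, 14^32≡29, 14^64≡15, 14^128≡48, 14^256≡3, 14^512≡9, 14^1024≡22.
1047 = 1 + 2 + 4 + 16 + 1024, so 14^1047 ≡ 14·19·7·41·22 ≡ 30 (mod 59).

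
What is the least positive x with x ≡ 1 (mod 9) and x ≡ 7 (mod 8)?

x ≡ 7 (mod 8) gives x ∈ {7, 15, 23, 31, 39, 47, 55}.
The first of these with x mod 9 = 1 is 55.

55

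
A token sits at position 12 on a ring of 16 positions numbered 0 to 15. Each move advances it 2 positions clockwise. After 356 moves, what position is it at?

356·2 = 712.
712 = 44·16 + 8, so 712 mod 16 = 8.
(12 + 8) mod 16 = 4.

4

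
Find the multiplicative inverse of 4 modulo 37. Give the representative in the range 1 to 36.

37 = 9·4 + 1
4 = 4·1 + 0
Back-substituting gives 4·28 ≡ 1 (mod 37).

28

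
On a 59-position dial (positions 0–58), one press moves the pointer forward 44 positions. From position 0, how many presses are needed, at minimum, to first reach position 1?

44·55 = 2420 = 41·59 + 1, so 44⁻¹ ≡ 55 (mod 59).

55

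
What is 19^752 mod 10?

Powers of 9 mod 10 repeat with period 2: 9, 1.
752 mod 2 = 0, so the last digit matches 9^2 = 1.

1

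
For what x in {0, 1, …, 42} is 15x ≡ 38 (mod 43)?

15⁻¹ ≡ 23 (mod 43) because 15·23 = 345 = 8·43 + 1.
So x ≡ 23·38 = 874 ≡ 14 (mod 43).
Check: 15·14 = 210 = 4·43 + 38.

14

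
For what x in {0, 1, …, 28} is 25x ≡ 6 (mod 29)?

The inverse of 25 mod 29 is 7 (since 25·7 = 175 ≡ 1).
Multiplying both sides by 7: x ≡ 7·6 = 42 ≡ 13 (mod 29).
Check: 25·13 = 325 = 11·29 + 6.

13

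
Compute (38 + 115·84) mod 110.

18

115·84 = 9660.
9660 − 87·110 = 90, so 9660 ≡ 90 (mod 110).
(38 + 90) mod 110 = 18.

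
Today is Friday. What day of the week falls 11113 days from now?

11113 = 1587·7 + 4, so 11113 mod 7 = 4.
Friday + 4 days → Tuesday.

Tuesday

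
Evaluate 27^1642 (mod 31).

Square-and-reduce mod 31: 27^1≡27, 27^2≡16, 27^4≡8, 27^8≡2, 27^16≡4, 27^32≡16, 27^64≡8, 27^128≡2, 27^256≡4, 27^512≡16, 27^1024≡8.
Since 1642 = 2 + 8 + 32 + 64 + 512 + 1024 in binary, 27^1642 ≡ 16·2·16·8·16·8 ≡ 16 (mod 31).

16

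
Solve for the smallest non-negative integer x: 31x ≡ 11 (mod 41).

3

The inverse of 31 mod 41 is 4 (since 31·4 = 124 ≡ 1).
Multiplying both sides by 4: x ≡ 4·11 = 44 ≡ 3 (mod 41).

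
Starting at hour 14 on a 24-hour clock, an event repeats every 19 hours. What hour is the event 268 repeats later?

18

268·19 = 5092.
5092 mod 24 = 4 (since 212·24 = 5088).
(14 + 4) mod 24 = 18.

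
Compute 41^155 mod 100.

Successive squares of 41 mod 100: 41^1≡41, 41^2≡81, 41^4≡61, 41^8≡21, 41^16≡41, 41^32≡81, 41^64≡61, 41^128≡21.
155 = 1 + 2 + 8 + 16 + 128, so 41^155 ≡ 41·81·21·41·21 ≡ 1 (mod 100).

1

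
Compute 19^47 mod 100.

39

Successive squares of 19 mod 100: 19^1≡19, 19^2≡61, 19^4≡21, 19^8≡41, 19^16≡81, 19^32≡61.
Since 47 = 1 + 2 + 4 + 8 + 32 in binary, 19^47 ≡ 19·61·21·41·61 ≡ 39 (mod 100).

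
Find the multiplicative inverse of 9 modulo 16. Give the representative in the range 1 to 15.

9·9 = 81 = 5·16 + 1, so 9⁻¹ ≡ 9 (mod 16).

9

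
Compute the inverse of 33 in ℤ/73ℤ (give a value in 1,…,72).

31

33·31 = 1023 = 14·73 + 1, so 33⁻¹ ≡ 31 (mod 73).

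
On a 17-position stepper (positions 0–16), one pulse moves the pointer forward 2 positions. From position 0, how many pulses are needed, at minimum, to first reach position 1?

17 = 8·2 + 1
2 = 2·1 + 0
Back-substituting gives 2·9 ≡ 1 (mod 17).

9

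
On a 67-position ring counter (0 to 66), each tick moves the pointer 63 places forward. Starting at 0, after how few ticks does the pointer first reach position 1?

50

63⁻¹ ≡ 50 (mod 67) because 63·50 = 3150 = 47·67 + 1.
So x ≡ 50·1 = 50 ≡ 50 (mod 67).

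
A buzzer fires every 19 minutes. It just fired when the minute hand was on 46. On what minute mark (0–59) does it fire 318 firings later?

28

318·19 = 6042.
Dividing 6042 by 60 gives quotient 100 and remainder 42.
(46 + 42) mod 60 = 28.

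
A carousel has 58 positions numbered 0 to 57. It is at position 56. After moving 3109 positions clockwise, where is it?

33

Dividing 3109 by 58 gives quotient 53 and remainder 35.
(56 + 35) mod 58 = 33.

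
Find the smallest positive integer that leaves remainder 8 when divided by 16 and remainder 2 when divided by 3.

Since 3·11 ≡ 1 (mod 16), take x = 2 + 3·((8−2)·11 mod 16) = 2 + 3·2 = 8.
Check: 8 mod 16 = 8, 8 mod 3 = 2.

8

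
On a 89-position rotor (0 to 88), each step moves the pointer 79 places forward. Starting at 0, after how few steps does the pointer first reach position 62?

65

79⁻¹ ≡ 80 (mod 89) because 79·80 = 6320 = 71·89 + 1.
So x ≡ 80·62 = 4960 ≡ 65 (mod 89).
Check: 79·65 = 5135 = 57·89 + 62.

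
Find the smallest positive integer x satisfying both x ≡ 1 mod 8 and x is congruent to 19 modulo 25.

x ≡ 1 (mod 8) gives x ∈ {1, 9, 17, 25, 33, 41, 49, 57, …}.
The first of these with x mod 25 = 19 is 169.

169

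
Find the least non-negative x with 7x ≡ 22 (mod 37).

7⁻¹ ≡ 16 (mod 37) because 7·16 = 112 = 3·37 + 1.
Multiplying both sides by 16: x ≡ 16·22 = 352 ≡ 19 (mod 37).
Check: 7·19 = 133 = 3·37 + 22.

19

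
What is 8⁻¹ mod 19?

8·12 = 96 = 5·19 + 1, so 8⁻¹ ≡ 12 (mod 19).

12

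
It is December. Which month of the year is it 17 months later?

May

Dividing 17 by 12 gives quotient 1 and remainder 5.
December + 5 months → May.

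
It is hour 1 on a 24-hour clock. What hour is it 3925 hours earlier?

12

3925 = 163·24 + 13, so 3925 mod 24 = 13.
(1 − 13) mod 24 = 12.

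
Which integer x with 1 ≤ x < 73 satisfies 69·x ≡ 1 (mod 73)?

18

69·18 = 1242 = 17·73 + 1, so 69⁻¹ ≡ 18 (mod 73).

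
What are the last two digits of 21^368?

Square-and-reduce mod 100: 21^1≡21, 21^2≡41, 21^4≡81, 21^8≡61, 21^16≡21, 21^32≡41, 21^64≡81, 21^128≡61, 21^256≡21.
Since 368 = 16 + 32 + 64 + 256 in binary, 21^368 ≡ 21·41·81·21 ≡ 61 (mod 100).

61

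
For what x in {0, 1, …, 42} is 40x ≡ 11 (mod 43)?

The inverse of 40 mod 43 is 14 (since 40·14 = 560 ≡ 1).
So x ≡ 14·11 = 154 ≡ 25 (mod 43).
Check: 40·25 = 1000 = 23·43 + 11.

25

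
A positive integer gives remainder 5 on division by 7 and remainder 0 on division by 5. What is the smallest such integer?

5

x ≡ 0 (mod 5) gives x ∈ {0, 5}.
The first of these with x mod 7 = 5 is 5.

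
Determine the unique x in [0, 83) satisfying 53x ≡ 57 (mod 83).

23

The inverse of 53 mod 83 is 47 (since 53·47 = 2491 ≡ 1).
So x ≡ 47·57 = 2679 ≡ 23 (mod 83).
Check: 53·23 = 1219 = 14·83 + 57.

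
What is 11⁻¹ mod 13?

11·6 = 66 = 5·13 + 1, so 11⁻¹ ≡ 6 (mod 13).

6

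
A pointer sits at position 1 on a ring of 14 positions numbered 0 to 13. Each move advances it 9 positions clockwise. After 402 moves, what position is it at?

402·9 = 3618.
Dividing 3618 by 14 gives quotient 258 and remainder 6.
(1 + 6) mod 14 = 7.

7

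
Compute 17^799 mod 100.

Successive squares of 17 mod 100: 17^1≡17, 17^2≡89, 17^4≡21, 17^8≡41, 17^16≡81, 17^32≡61, 17^64≡21, 17^128≡41, 17^256≡81, 17^512≡61.
799 = 1 + 2 + 4 + 8 + 16 + 256 + 512, so 17^799 ≡ 17·89·21·41·81·81·61 ≡ 53 (mod 100).

53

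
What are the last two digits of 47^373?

27

Successive squares of 47 mod 100: 47^1≡47, 47^2≡9, 47^4≡81, 47^8≡61, 47^16≡21, 47^32≡41, 47^64≡81, 47^128≡61, 47^256≡21.
Since 373 = 1 + 4 + 16 + 32 + 64 + 256 in binary, 47^373 ≡ 47·81·21·41·81·21 ≡ 27 (mod 100).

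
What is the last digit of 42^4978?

The units digit of 42^n cycles with period 4: 2, 4, 8, 6, …
4978 mod 4 = 2, so the last digit matches 2^2 = 4.

4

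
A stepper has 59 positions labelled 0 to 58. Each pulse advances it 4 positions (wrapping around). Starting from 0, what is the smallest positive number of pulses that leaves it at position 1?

59 = 14·4 + 3
4 = 1·3 + 1
3 = 3·1 + 0
Back-substituting gives 4·15 ≡ 1 (mod 59).

15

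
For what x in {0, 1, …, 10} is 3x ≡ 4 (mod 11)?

5

3⁻¹ ≡ 4 (mod 11) because 3·4 = 12 = 1·11 + 1.
Multiplying both sides by 4: x ≡ 4·4 = 16 ≡ 5 (mod 11).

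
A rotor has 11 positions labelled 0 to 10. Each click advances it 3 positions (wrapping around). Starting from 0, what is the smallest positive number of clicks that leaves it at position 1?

4

11 = 3·3 + 2
3 = 1·2 + 1
2 = 2·1 + 0
Back-substituting gives 3·4 ≡ 1 (mod 11).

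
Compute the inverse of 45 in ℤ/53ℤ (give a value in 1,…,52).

53 = 1·45 + 8
45 = 5·8 + 5
8 = 1·5 + 3
5 = 1·3 + 2
3 = 1·2 + 1
2 = 2·1 + 0
Back-substituting gives 45·33 ≡ 1 (mod 53).

33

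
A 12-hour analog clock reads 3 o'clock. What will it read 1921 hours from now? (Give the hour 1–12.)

1921 mod 12 = 1 (since 160·12 = 1920).
3 + 1 → 4 on a 12-hour dial.

4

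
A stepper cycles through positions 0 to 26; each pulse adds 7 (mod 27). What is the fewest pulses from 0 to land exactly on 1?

4

7·4 = 28 = 1·27 + 1, so 7⁻¹ ≡ 4 (mod 27).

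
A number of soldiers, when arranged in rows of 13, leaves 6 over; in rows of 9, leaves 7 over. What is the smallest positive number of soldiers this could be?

97

Since 9·3 ≡ 1 (mod 13), take x = 7 + 9·((6−7)·3 mod 13) = 7 + 9·10 = 97.
Check: 97 mod 13 = 6, 97 mod 9 = 7.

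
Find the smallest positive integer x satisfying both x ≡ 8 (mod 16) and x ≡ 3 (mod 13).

x ≡ 3 (mod 13) gives x ∈ {3, 16, 29, 42, 55, 68, 81, 94, …}.
The first of these with x mod 16 = 8 is 120.

120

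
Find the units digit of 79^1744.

1

Last digits of 9^n: 9, 1 (period 2).
1744 mod 2 = 0, so the last digit matches 9^2 = 1.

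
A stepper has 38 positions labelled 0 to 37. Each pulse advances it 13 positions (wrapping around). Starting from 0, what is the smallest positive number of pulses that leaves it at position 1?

3

13·3 = 39 = 1·38 + 1, so 13⁻¹ ≡ 3 (mod 38).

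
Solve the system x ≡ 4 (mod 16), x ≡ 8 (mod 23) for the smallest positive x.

100

x ≡ 4 (mod 16) gives x ∈ {4, 20, 36, 52, 68, 84, 100}.
The first of these with x mod 23 = 8 is 100.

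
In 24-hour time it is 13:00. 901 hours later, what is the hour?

901 = 37·24 + 13, so 901 mod 24 = 13.
(13 + 13) mod 24 = 2.

2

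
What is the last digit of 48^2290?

4

Powers of 8 mod 10 repeat with period 4: 8, 4, 2, 6.
2290 leaves remainder 2 on division by 4, so 48^2290 ends in 4.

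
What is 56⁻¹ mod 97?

26

97 = 1·56 + 41
56 = 1·41 + 15
41 = 2·15 + 11
15 = 1·11 + 4
11 = 2·4 + 3
4 = 1·3 + 1
3 = 3·1 + 0
Back-substituting gives 56·26 ≡ 1 (mod 97).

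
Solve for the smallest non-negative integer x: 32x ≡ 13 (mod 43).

34

The inverse of 32 mod 43 is 39 (since 32·39 = 1248 ≡ 1).
Multiplying both sides by 39: x ≡ 39·13 = 507 ≡ 34 (mod 43).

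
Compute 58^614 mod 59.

1

By repeated squaring mod 59: 58^1≡58, 58^2≡1, 58^4≡1, 58^8≡1, 58^16≡1, 58^32≡1, 58^64≡1, 58^128≡1, 58^256≡1, 58^512≡1.
Since 614 = 2 + 4 + 32 + 64 + 512 in binary, 58^614 ≡ 1·1·1·1·1 ≡ 1 (mod 59).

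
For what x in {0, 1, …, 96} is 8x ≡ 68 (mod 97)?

The inverse of 8 mod 97 is 85 (since 8·85 = 680 ≡ 1).
Multiplying both sides by 85: x ≡ 85·68 = 5780 ≡ 57 (mod 97).

57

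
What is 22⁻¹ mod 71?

71 = 3·22 + 5
22 = 4·5 + 2
5 = 2·2 + 1
2 = 2·1 + 0
Back-substituting gives 22·42 ≡ 1 (mod 71).

42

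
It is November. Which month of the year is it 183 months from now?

February

Dividing 183 by 12 gives quotient 15 and remainder 3.
November + 3 months → February.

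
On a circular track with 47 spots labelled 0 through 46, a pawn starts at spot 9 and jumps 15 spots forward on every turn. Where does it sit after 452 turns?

21

452·15 = 6780.
Dividing 6780 by 47 gives quotient 144 and remainder 12.
(9 + 12) mod 47 = 21.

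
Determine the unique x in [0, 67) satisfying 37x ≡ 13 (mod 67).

37⁻¹ ≡ 29 (mod 67) because 37·29 = 1073 = 16·67 + 1.
Multiplying both sides by 29: x ≡ 29·13 = 377 ≡ 42 (mod 67).
Check: 37·42 = 1554 = 23·67 + 13.

42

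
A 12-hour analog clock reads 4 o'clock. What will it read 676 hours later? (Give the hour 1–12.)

8

676 mod 12 = 4 (since 56·12 = 672).
4 + 4 → 8 on a 12-hour dial.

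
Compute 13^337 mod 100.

By repeated squaring mod 100: 13^1≡13, 13^2≡69, 13^4≡61, 13^8≡21, 13^16≡41, 13^32≡81, 13^64≡61, 13^128≡21, 13^256≡41.
337 = 1 + 16 + 64 + 256, so 13^337 ≡ 13·41·61·41 ≡ 33 (mod 100).

33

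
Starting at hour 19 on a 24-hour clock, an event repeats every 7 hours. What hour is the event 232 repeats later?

11

232·7 = 1624.
1624 = 67·24 + 16, so 1624 mod 24 = 16.
(19 + 16) mod 24 = 11.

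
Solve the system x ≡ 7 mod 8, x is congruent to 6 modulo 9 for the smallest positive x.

15

Since 9·1 ≡ 1 (mod 8), take x = 6 + 9·((7−6)·1 mod 8) = 6 + 9·1 = 15.
Check: 15 mod 8 = 7, 15 mod 9 = 6.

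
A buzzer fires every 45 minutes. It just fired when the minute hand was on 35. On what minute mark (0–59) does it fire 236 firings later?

35

236·45 = 10620.
Dividing 10620 by 60 gives quotient 177 and remainder 0.
(35 + 0) mod 60 = 35.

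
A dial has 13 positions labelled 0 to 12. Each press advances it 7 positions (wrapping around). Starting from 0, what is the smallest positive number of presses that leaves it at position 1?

2

7·2 = 14 = 1·13 + 1, so 7⁻¹ ≡ 2 (mod 13).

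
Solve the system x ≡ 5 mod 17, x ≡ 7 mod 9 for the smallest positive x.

Since 9·2 ≡ 1 (mod 17), take x = 7 + 9·((5−7)·2 mod 17) = 7 + 9·13 = 124.
Check: 124 mod 17 = 5, 124 mod 9 = 7.

124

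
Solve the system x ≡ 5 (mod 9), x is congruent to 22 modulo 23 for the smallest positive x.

x ≡ 5 (mod 9) gives x ∈ {5, 14, 23, 32, 41, 50, 59, 68}.
The first of these with x mod 23 = 22 is 68.

68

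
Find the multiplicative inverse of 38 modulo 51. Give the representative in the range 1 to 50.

47

38·47 = 1786 = 35·51 + 1, so 38⁻¹ ≡ 47 (mod 51).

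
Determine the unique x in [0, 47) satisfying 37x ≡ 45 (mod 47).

37⁻¹ ≡ 14 (mod 47) because 37·14 = 518 = 11·47 + 1.
Multiplying both sides by 14: x ≡ 14·45 = 630 ≡ 19 (mod 47).

19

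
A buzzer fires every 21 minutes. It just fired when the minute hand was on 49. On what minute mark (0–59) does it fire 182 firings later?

182·21 = 3822.
3822 = 63·60 + 42, so 3822 mod 60 = 42.
(49 + 42) mod 60 = 31.

31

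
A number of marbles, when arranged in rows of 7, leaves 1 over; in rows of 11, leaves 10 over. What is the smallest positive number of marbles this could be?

43

x ≡ 1 (mod 7) gives x ∈ {1, 8, 15, 22, 29, 36, 43}.
The first of these with x mod 11 = 10 is 43.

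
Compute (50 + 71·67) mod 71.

71·67 = 4757.
4757 − 67·71 = 0, so 4757 ≡ 0 (mod 71).
(50 + 0) mod 71 = 50.

50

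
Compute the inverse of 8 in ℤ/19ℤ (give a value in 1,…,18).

12

19 = 2·8 + 3
8 = 2·3 + 2
3 = 1·2 + 1
2 = 2·1 + 0
Back-substituting gives 8·12 ≡ 1 (mod 19).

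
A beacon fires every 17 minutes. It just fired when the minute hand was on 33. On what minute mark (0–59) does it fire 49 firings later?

49·17 = 833.
Dividing 833 by 60 gives quotient 13 and remainder 53.
(33 + 53) mod 60 = 26.

26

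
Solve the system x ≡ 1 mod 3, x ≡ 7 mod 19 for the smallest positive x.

Since 19·1 ≡ 1 (mod 3), take x = 7 + 19·((1−7)·1 mod 3) = 7 + 19·0 = 7.
Check: 7 mod 3 = 1, 7 mod 19 = 7.

7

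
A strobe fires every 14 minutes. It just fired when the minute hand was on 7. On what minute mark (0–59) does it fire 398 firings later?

59

398·14 = 5572.
5572 = 92·60 + 52, so 5572 mod 60 = 52.
(7 + 52) mod 60 = 59.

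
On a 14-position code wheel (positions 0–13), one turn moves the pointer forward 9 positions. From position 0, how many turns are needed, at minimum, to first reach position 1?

11

14 = 1·9 + 5
9 = 1·5 + 4
5 = 1·4 + 1
4 = 4·1 + 0
Back-substituting gives 9·11 ≡ 1 (mod 14).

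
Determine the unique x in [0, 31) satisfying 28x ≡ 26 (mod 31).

12

The inverse of 28 mod 31 is 10 (since 28·10 = 280 ≡ 1).
Multiplying both sides by 10: x ≡ 10·26 = 260 ≡ 12 (mod 31).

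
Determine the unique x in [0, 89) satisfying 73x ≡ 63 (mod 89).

73⁻¹ ≡ 50 (mod 89) because 73·50 = 3650 = 41·89 + 1.
So x ≡ 50·63 = 3150 ≡ 35 (mod 89).

35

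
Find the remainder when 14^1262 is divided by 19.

6

Successive squares of 14 mod 19: 14^1≡14, 14^2≡6, 14^4≡17, 14^8≡4, 14^16≡16, 14^32≡9, 14^64≡5, 14^128≡6, 14^256≡17, 14^512≡4, 14^1024≡16.
Since 1262 = 2 + 4 + 8 + 32 + 64 + 128 + 1024 in binary, 14^1262 ≡ 6·17·4·9·5·6·16 ≡ 6 (mod 19).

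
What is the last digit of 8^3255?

Last digits of 8^n: 8, 4, 2, 6 (period 4).
3255 mod 4 = 3, so the last digit matches 8^3 = 2.

2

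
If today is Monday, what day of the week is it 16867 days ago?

16867 − 2409·7 = 4, so 16867 ≡ 4 (mod 7).
Monday − 4 days → Thursday.

Thursday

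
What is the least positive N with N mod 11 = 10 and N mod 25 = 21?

21

Since 25·4 ≡ 1 (mod 11), take x = 21 + 25·((10−21)·4 mod 11) = 21 + 25·0 = 21.
Check: 21 mod 11 = 10, 21 mod 25 = 21.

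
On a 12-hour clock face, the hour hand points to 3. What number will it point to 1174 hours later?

1174 mod 12 = 10 (since 97·12 = 1164).
3 + 10 → 1 on a 12-hour dial.

1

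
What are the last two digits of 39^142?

21

By repeated squaring mod 100: 39^1≡39, 39^2≡21, 39^4≡41, 39^8≡81, 39^16≡61, 39^32≡21, 39^64≡41, 39^128≡81.
Since 142 = 2 + 4 + 8 + 128 in binary, 39^142 ≡ 21·41·81·81 ≡ 21 (mod 100).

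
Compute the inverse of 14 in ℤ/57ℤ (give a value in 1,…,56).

53

57 = 4·14 + 1
14 = 14·1 + 0
Back-substituting gives 14·53 ≡ 1 (mod 57).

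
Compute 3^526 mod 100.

29

By repeated squaring mod 100: 3^1≡3, 3^2≡9, 3^4≡81, 3^8≡61, 3^16≡21, 3^32≡41, 3^64≡81, 3^128≡61, 3^256≡21, 3^512≡41.
Since 526 = 2 + 4 + 8 + 512 in binary, 3^526 ≡ 9·81·61·41 ≡ 29 (mod 100).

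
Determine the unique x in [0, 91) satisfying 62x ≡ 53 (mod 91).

The inverse of 62 mod 91 is 69 (since 62·69 = 4278 ≡ 1).
Multiplying both sides by 69: x ≡ 69·53 = 3657 ≡ 17 (mod 91).
Check: 62·17 = 1054 = 11·91 + 53.

17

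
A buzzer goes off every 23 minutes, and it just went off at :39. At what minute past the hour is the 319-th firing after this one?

319·23 = 7337.
7337 − 122·60 = 17, so 7337 ≡ 17 (mod 60).
(39 + 17) mod 60 = 56.

56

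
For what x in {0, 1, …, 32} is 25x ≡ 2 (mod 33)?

25⁻¹ ≡ 4 (mod 33) because 25·4 = 100 = 3·33 + 1.
Multiplying both sides by 4: x ≡ 4·2 = 8 ≡ 8 (mod 33).
Check: 25·8 = 200 = 6·33 + 2.

8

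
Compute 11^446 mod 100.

Square-and-reduce mod 100: 11^1≡11, 11^2≡21, 11^4≡41, 11^8≡81, 11^16≡61, 11^32≡21, 11^64≡41, 11^128≡81, 11^256≡61.
446 = 2 + 4 + 8 + 16 + 32 + 128 + 256, so 11^446 ≡ 21·41·81·61·21·81·61 ≡ 61 (mod 100).

61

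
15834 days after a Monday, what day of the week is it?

15834 mod 7 = 0 (since 2262·7 = 15834).
Monday + 0 days → Monday.

Monday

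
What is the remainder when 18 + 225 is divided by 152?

91

225 = 1·152 + 73, so 225 mod 152 = 73.
(18 + 73) mod 152 = 91.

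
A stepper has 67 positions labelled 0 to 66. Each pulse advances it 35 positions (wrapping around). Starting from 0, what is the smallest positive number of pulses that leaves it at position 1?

23

35·23 = 805 = 12·67 + 1, so 35⁻¹ ≡ 23 (mod 67).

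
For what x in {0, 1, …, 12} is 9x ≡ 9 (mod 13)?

1

The inverse of 9 mod 13 is 3 (since 9·3 = 27 ≡ 1).
So x ≡ 3·9 = 27 ≡ 1 (mod 13).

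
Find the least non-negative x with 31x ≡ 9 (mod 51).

48

The inverse of 31 mod 51 is 28 (since 31·28 = 868 ≡ 1).
Multiplying both sides by 28: x ≡ 28·9 = 252 ≡ 48 (mod 51).
Check: 31·48 = 1488 = 29·51 + 9.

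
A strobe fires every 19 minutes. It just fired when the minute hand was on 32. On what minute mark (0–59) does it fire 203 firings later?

49

203·19 = 3857.
3857 − 64·60 = 17, so 3857 ≡ 17 (mod 60).
(32 + 17) mod 60 = 49.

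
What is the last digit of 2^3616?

The units digit of 2^n cycles with period 4: 2, 4, 8, 6, …
3616 leaves remainder 0 on division by 4, so 2^3616 ends in 6.

6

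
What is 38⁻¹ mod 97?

23

38·23 = 874 = 9·97 + 1, so 38⁻¹ ≡ 23 (mod 97).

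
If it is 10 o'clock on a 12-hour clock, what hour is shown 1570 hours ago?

1570 = 130·12 + 10, so 1570 mod 12 = 10.
10 − 10 → 12 on a 12-hour dial.

12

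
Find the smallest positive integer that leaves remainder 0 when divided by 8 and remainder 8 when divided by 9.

Since 9·1 ≡ 1 (mod 8), take x = 8 + 9·((0−8)·1 mod 8) = 8 + 9·0 = 8.
Check: 8 mod 8 = 0, 8 mod 9 = 8.

8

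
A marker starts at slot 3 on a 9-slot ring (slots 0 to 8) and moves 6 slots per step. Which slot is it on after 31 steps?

0

31·6 = 186.
186 = 20·9 + 6, so 186 mod 9 = 6.
(3 + 6) mod 9 = 0.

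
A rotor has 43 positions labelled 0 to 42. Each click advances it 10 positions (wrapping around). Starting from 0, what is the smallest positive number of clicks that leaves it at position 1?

43 = 4·10 + 3
10 = 3·3 + 1
3 = 3·1 + 0
Back-substituting gives 10·13 ≡ 1 (mod 43).

13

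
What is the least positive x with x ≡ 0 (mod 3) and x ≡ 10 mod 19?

x ≡ 0 (mod 3) gives x ∈ {0, 3, 6, 9, 12, 15, 18, 21, …}.
The first of these with x mod 19 = 10 is 48.

48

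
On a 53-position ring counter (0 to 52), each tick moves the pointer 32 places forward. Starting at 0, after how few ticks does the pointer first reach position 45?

The inverse of 32 mod 53 is 5 (since 32·5 = 160 ≡ 1).
Multiplying both sides by 5: x ≡ 5·45 = 225 ≡ 13 (mod 53).
Check: 32·13 = 416 = 7·53 + 45.

13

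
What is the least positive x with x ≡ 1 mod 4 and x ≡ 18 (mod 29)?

105

x ≡ 1 (mod 4) gives x ∈ {1, 5, 9, 13, 17, 21, 25, 29, …}.
The first of these with x mod 29 = 18 is 105.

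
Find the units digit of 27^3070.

The units digit of 27^n cycles with period 4: 7, 9, 3, 1, …
3070 mod 4 = 2, so the last digit matches 7^2 = 9.

9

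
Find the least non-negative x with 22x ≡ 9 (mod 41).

6

The inverse of 22 mod 41 is 28 (since 22·28 = 616 ≡ 1).
Multiplying both sides by 28: x ≡ 28·9 = 252 ≡ 6 (mod 41).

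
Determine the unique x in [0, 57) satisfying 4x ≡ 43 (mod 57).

25

The inverse of 4 mod 57 is 43 (since 4·43 = 172 ≡ 1).
So x ≡ 43·43 = 1849 ≡ 25 (mod 57).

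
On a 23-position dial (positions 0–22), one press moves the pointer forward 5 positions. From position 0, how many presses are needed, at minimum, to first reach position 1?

14

5·14 = 70 = 3·23 + 1, so 5⁻¹ ≡ 14 (mod 23).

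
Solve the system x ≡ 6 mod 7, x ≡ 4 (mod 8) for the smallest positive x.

20

x ≡ 6 (mod 7) gives x ∈ {6, 13, 20}.
The first of these with x mod 8 = 4 is 20.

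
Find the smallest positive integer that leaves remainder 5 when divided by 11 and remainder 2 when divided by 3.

x ≡ 2 (mod 3) gives x ∈ {2, 5}.
The first of these with x mod 11 = 5 is 5.

5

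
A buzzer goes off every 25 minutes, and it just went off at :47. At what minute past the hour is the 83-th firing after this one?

22

83·25 = 2075.
Dividing 2075 by 60 gives quotient 34 and remainder 35.
(47 + 35) mod 60 = 22.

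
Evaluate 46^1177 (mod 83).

Successive squares of 46 mod 83: 46^1≡46, 46^2≡41, 46^4≡21, 46^8≡26, 46^16≡12, 46^32≡61, 46^64≡69, 46^128≡30, 46^256≡70, 46^512≡3, 46^1024≡9.
Since 1177 = 1 + 8 + 16 + 128 + 1024 in binary, 46^1177 ≡ 46·26·12·30·9 ≡ 19 (mod 83).

19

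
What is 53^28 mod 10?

1

Last digits of 3^n: 3, 9, 7, 1 (period 4).
28 leaves remainder 0 on division by 4, so 53^28 ends in 1.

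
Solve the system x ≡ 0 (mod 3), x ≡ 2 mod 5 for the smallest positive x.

Since 5·2 ≡ 1 (mod 3), take x = 2 + 5·((0−2)·2 mod 3) = 2 + 5·2 = 12.
Check: 12 mod 3 = 0, 12 mod 5 = 2.

12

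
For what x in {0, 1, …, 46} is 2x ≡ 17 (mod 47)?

32

2⁻¹ ≡ 24 (mod 47) because 2·24 = 48 = 1·47 + 1.
Multiplying both sides by 24: x ≡ 24·17 = 408 ≡ 32 (mod 47).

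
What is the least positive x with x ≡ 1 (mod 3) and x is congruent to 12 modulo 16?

x ≡ 1 (mod 3) gives x ∈ {1, 4, 7, 10, 13, 16, 19, 22, …}.
The first of these with x mod 16 = 12 is 28.

28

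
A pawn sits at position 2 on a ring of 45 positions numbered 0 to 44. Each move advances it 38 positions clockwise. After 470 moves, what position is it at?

470·38 = 17860.
17860 − 396·45 = 40, so 17860 ≡ 40 (mod 45).
(2 + 40) mod 45 = 42.

42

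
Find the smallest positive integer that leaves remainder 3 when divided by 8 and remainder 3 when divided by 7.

3

x ≡ 3 (mod 7) gives x ∈ {3}.
The first of these with x mod 8 = 3 is 3.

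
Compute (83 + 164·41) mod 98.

164·41 = 6724.
Dividing 6724 by 98 gives quotient 68 and remainder 60.
(83 + 60) mod 98 = 45.

45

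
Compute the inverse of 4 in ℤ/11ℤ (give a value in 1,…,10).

4·3 = 12 = 1·11 + 1, so 4⁻¹ ≡ 3 (mod 11).

3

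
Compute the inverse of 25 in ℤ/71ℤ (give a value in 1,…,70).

25·54 = 1350 = 19·71 + 1, so 25⁻¹ ≡ 54 (mod 71).

54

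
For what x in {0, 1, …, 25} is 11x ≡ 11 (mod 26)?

1

The inverse of 11 mod 26 is 19 (since 11·19 = 209 ≡ 1).
Multiplying both sides by 19: x ≡ 19·11 = 209 ≡ 1 (mod 26).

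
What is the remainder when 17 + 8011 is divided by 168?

132

8011 mod 168 = 115 (since 47·168 = 7896).
(17 + 115) mod 168 = 132.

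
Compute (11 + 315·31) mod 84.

315·31 = 9765.
9765 = 116·84 + 21, so 9765 mod 84 = 21.
(11 + 21) mod 84 = 32.

32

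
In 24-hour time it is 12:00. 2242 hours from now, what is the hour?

22

2242 mod 24 = 10 (since 93·24 = 2232).
(12 + 10) mod 24 = 22.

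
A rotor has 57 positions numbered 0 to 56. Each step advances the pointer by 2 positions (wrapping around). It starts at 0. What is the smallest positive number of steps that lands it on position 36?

18

2⁻¹ ≡ 29 (mod 57) because 2·29 = 58 = 1·57 + 1.
So x ≡ 29·36 = 1044 ≡ 18 (mod 57).
Check: 2·18 = 36 = 0·57 + 36.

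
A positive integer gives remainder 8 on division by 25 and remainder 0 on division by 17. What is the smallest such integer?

408

x ≡ 0 (mod 17) gives x ∈ {0, 17, 34, 51, 68, 85, 102, 119, …}.
The first of these with x mod 25 = 8 is 408.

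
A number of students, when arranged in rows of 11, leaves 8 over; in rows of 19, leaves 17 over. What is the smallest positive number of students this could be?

74

x ≡ 8 (mod 11) gives x ∈ {8, 19, 30, 41, 52, 63, 74}.
The first of these with x mod 19 = 17 is 74.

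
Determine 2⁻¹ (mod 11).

6

2·6 = 12 = 1·11 + 1, so 2⁻¹ ≡ 6 (mod 11).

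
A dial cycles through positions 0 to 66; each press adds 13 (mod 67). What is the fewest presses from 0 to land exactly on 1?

67 = 5·13 + 2
13 = 6·2 + 1
2 = 2·1 + 0
Back-substituting gives 13·31 ≡ 1 (mod 67).

31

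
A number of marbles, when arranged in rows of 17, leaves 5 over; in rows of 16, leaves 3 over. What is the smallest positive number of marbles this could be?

243

Since 16·16 ≡ 1 (mod 17), take x = 3 + 16·((5−3)·16 mod 17) = 3 + 16·15 = 243.
Check: 243 mod 17 = 5, 243 mod 16 = 3.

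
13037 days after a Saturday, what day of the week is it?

Tuesday

13037 − 1862·7 = 3, so 13037 ≡ 3 (mod 7).
Saturday + 3 days → Tuesday.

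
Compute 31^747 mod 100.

Square-and-reduce mod 100: 31^1≡31, 31^2≡61, 31^4≡21, 31^8≡41, 31^16≡81, 31^32≡61, 31^64≡21, 31^128≡41, 31^256≡81, 31^512≡61.
747 = 1 + 2 + 8 + 32 + 64 + 128 + 512, so 31^747 ≡ 31·61·41·61·21·41·61 ≡ 11 (mod 100).

11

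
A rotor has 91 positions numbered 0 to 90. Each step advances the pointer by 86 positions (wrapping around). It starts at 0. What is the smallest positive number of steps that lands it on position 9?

71

The inverse of 86 mod 91 is 18 (since 86·18 = 1548 ≡ 1).
So x ≡ 18·9 = 162 ≡ 71 (mod 91).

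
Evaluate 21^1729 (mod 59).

By repeated squaring mod 59: 21^1≡21, 21^2≡28, 21^4≡17, 21^8≡53, 21^16≡36, 21^32≡57, 21^64≡4, 21^128≡16, 21^256≡20, 21^512≡46, 21^1024≡51.
1729 = 1 + 64 + 128 + 512 + 1024, so 21^1729 ≡ 21·4·16·46·51 ≡ 5 (mod 59).

5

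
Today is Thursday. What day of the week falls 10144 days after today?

Friday

10144 mod 7 = 1 (since 1449·7 = 10143).
Thursday + 1 day → Friday.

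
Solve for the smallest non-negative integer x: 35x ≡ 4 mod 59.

The inverse of 35 mod 59 is 27 (since 35·27 = 945 ≡ 1).
Multiplying both sides by 27: x ≡ 27·4 = 108 ≡ 49 (mod 59).
Check: 35·49 = 1715 = 29·59 + 4.

49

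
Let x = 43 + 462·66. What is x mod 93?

462·66 = 30492.
30492 mod 93 = 81 (since 327·93 = 30411).
(43 + 81) mod 93 = 31.

31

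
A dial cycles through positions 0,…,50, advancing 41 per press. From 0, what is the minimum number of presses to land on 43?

11

The inverse of 41 mod 51 is 5 (since 41·5 = 205 ≡ 1).
So x ≡ 5·43 = 215 ≡ 11 (mod 51).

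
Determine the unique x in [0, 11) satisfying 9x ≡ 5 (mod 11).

9⁻¹ ≡ 5 (mod 11) because 9·5 = 45 = 4·11 + 1.
Multiplying both sides by 5: x ≡ 5·5 = 25 ≡ 3 (mod 11).
Check: 9·3 = 27 = 2·11 + 5.

3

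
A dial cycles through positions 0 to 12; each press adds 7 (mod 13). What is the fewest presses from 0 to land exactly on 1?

2

13 = 1·7 + 6
7 = 1·6 + 1
6 = 6·1 + 0
Back-substituting gives 7·2 ≡ 1 (mod 13).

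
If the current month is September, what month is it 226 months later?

226 mod 12 = 10 (since 18·12 = 216).
September + 10 months → July.

July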